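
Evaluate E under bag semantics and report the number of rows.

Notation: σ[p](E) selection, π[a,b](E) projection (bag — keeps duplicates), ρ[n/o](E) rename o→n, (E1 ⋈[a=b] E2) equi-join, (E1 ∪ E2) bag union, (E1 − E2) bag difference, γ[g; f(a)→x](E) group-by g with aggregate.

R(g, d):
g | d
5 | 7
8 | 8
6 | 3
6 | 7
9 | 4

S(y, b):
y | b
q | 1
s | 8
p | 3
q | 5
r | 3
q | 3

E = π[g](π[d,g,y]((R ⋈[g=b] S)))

Subexpression sizes:
  R → 5
  S → 6
  (R ⋈[g=b] S) → 2
  π[d,g,y]((R ⋈[g=b] S)) → 2
  π[g](π[d,g,y]((R ⋈[g=b] S))) → 2

|E| = 2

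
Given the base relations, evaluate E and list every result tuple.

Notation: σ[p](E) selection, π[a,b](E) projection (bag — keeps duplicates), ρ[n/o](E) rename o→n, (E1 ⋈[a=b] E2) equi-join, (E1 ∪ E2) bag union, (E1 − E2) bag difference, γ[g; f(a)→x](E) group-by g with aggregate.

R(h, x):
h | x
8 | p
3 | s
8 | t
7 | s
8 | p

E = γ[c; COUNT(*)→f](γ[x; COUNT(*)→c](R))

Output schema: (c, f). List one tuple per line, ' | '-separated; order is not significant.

Stepwise |·|:
  R → 5
  γ[x; COUNT(*)→c](R) → 3
  γ[c; COUNT(*)→f](γ[x; COUNT(*)→c](R)) → 2

== RESULT ==
c | f
1 | 1
2 | 2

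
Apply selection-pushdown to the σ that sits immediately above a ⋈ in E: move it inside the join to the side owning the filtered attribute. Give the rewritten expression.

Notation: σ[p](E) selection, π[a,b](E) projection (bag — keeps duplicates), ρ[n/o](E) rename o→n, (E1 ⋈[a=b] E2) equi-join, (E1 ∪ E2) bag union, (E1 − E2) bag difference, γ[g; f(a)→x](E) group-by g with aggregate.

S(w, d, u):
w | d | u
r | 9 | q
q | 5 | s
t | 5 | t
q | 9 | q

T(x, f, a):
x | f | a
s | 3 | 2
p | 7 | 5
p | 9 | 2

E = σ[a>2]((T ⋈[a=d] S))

σ filters on a, owned by the left side.
E' = (σ[a>2](T) ⋈[a=d] S)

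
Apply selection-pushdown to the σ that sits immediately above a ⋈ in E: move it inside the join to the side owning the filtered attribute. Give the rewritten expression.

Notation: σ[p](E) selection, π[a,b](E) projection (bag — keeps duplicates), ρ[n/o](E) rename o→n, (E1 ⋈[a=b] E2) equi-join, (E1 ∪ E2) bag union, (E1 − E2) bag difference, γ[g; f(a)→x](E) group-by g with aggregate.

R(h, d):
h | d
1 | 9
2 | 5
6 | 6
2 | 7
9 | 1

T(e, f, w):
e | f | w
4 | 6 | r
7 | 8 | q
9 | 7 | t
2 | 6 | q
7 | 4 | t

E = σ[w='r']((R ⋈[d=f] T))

σ filters on w, owned by the right side.
E' = (R ⋈[d=f] σ[w='r'](T))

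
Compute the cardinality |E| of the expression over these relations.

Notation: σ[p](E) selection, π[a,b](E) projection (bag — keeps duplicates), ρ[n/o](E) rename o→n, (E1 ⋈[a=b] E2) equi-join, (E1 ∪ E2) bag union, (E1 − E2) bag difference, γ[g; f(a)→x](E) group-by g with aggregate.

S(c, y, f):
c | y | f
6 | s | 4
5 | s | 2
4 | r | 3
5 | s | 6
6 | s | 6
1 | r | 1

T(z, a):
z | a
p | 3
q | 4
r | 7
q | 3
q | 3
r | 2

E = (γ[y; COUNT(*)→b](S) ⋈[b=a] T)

Stepwise |·|:
  S → 6
  γ[y; COUNT(*)→b](S) → 2
  T → 6
  (γ[y; COUNT(*)→b](S) ⋈[b=a] T) → 2

|E| = 2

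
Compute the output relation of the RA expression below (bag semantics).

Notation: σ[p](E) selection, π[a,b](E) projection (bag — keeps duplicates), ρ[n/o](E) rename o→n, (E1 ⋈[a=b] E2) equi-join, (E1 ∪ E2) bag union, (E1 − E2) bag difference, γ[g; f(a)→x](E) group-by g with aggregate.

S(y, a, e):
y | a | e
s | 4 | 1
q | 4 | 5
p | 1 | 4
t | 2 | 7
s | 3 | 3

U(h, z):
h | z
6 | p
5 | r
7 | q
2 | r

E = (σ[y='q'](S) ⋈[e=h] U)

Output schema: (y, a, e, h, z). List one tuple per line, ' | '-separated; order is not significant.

Row counts bottom-up:
  S → 5
  σ[y='q'](S) → 1
  U → 4
  (σ[y='q'](S) ⋈[e=h] U) → 1

== RESULT ==
y | a | e | h | z
q | 4 | 5 | 5 | r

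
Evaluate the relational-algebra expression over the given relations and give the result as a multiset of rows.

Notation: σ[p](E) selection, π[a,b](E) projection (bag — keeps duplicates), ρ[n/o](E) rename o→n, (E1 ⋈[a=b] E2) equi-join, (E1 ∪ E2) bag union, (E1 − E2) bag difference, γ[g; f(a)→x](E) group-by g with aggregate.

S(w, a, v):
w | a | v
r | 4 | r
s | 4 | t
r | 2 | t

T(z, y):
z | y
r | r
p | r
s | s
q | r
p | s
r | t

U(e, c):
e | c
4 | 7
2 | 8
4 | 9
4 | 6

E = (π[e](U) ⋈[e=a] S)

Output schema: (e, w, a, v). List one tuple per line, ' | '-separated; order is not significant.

Stepwise |·|:
  U → 4
  π[e](U) → 4
  S → 3
  (π[e](U) ⋈[e=a] S) → 7

== RESULT ==
e | w | a | v
2 | r | 2 | t
4 | r | 4 | r
4 | r | 4 | r
4 | r | 4 | r
4 | s | 4 | t
4 | s | 4 | t
4 | s | 4 | t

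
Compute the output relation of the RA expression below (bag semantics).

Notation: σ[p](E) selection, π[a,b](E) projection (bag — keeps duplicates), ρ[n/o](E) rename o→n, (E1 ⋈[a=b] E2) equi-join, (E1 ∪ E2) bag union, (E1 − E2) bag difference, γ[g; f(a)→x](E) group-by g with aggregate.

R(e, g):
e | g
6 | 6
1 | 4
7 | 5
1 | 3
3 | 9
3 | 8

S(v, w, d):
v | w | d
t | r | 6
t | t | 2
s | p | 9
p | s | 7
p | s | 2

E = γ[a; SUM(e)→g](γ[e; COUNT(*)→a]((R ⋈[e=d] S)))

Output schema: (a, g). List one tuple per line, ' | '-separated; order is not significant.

Row counts bottom-up:
  R → 6
  S → 5
  (R ⋈[e=d] S) → 2
  γ[e; COUNT(*)→a]((R ⋈[e=d] S)) → 2
  γ[a; SUM(e)→g](γ[e; COUNT(*)→a]((R ⋈[e=d] S))) → 1

== RESULT ==
a | g
1 | 13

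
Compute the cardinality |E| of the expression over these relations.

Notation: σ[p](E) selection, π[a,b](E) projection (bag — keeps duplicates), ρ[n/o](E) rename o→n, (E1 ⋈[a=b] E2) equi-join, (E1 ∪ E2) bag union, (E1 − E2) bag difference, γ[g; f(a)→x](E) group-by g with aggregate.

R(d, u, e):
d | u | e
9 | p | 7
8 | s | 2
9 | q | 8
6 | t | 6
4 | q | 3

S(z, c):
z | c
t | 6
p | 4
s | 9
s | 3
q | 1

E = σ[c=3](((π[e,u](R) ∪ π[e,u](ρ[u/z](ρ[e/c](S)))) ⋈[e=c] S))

Subexpression sizes:
  R → 5
  π[e,u](R) → 5
  S → 5
  ρ[e/c](S) → 5
  ρ[u/z](ρ[e/c](S)) → 5
  π[e,u](ρ[u/z](ρ[e/c](S))) → 5
  (π[e,u](R) ∪ π[e,u](ρ[u/z](ρ[e/c](S)))) → 10
  S → 5
  ((π[e,u](R) ∪ π[e,u](ρ[u/z](ρ[e/c](S)))) ⋈[e=c] S) → 7
  σ[c=3](((π[e,u](R) ∪ π[e,u](ρ[u/z](ρ[e/c](S)))) ⋈[e=c] S)) → 2

|E| = 2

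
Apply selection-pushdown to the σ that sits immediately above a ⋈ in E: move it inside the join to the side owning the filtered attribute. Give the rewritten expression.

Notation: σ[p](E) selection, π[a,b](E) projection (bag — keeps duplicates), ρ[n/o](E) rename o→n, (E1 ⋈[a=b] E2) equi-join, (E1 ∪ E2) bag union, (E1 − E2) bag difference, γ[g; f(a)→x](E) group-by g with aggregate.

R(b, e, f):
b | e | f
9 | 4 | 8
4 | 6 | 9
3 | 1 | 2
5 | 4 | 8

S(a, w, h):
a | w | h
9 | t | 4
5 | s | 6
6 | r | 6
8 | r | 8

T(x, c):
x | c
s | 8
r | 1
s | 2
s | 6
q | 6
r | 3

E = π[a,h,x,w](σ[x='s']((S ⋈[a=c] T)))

σ filters on x, owned by the right side.
E' = π[a,h,x,w]((S ⋈[a=c] σ[x='s'](T)))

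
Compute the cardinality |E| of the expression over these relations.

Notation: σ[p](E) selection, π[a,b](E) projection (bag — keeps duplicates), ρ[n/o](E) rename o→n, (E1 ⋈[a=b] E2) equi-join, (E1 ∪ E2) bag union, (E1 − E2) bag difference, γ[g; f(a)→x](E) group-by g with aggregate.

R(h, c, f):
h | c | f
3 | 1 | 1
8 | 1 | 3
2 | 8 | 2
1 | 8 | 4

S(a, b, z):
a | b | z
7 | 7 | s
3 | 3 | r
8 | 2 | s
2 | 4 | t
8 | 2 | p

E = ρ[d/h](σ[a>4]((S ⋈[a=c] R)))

Per-node cardinality:
  S → 5
  R → 4
  (S ⋈[a=c] R) → 4
  σ[a>4]((S ⋈[a=c] R)) → 4
  ρ[d/h](σ[a>4]((S ⋈[a=c] R))) → 4

|E| = 4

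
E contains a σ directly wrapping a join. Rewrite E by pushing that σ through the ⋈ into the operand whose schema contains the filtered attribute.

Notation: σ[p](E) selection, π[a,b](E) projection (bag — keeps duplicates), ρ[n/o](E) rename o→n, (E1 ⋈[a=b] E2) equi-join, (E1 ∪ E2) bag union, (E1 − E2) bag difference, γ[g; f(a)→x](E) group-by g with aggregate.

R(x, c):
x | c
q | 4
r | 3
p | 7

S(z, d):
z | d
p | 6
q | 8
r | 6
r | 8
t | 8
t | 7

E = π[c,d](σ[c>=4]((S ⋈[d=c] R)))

σ filters on c, owned by the right side.
E' = π[c,d]((S ⋈[d=c] σ[c>=4](R)))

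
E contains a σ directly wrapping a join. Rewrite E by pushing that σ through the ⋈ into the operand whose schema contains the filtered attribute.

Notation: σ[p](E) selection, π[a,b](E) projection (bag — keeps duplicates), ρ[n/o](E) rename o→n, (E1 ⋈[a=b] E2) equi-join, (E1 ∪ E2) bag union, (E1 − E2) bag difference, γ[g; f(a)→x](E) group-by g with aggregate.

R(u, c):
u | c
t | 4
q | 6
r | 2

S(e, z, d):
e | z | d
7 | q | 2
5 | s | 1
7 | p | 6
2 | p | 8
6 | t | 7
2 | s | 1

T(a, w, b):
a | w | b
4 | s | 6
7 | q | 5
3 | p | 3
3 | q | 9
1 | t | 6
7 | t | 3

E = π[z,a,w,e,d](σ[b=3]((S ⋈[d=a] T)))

σ filters on b, owned by the right side.
E' = π[z,a,w,e,d]((S ⋈[d=a] σ[b=3](T)))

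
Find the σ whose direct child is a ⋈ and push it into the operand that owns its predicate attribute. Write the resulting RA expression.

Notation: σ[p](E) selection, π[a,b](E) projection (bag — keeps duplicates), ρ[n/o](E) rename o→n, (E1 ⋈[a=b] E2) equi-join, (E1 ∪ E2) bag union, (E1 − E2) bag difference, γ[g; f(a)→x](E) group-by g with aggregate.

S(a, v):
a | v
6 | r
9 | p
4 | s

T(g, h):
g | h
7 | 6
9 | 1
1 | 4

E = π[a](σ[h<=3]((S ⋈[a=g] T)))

σ filters on h, owned by the right side.
E' = π[a]((S ⋈[a=g] σ[h<=3](T)))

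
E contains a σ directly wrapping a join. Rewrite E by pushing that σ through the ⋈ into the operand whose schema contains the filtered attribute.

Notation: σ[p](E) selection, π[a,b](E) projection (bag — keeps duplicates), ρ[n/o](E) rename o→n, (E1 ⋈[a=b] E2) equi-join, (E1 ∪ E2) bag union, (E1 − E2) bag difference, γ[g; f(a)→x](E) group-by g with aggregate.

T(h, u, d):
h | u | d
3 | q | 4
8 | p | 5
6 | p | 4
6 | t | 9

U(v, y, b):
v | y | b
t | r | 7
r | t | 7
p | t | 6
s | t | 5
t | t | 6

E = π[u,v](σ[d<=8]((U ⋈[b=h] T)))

σ filters on d, owned by the right side.
E' = π[u,v]((U ⋈[b=h] σ[d<=8](T)))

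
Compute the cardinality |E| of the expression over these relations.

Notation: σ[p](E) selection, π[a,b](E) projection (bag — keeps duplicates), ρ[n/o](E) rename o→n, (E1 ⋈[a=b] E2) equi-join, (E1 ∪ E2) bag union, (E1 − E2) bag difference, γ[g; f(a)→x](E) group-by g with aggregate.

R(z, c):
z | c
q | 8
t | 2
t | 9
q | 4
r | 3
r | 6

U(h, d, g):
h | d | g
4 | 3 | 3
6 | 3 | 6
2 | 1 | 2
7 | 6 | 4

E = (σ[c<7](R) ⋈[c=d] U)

Subexpression sizes:
  R → 6
  σ[c<7](R) → 4
  U → 4
  (σ[c<7](R) ⋈[c=d] U) → 3

|E| = 3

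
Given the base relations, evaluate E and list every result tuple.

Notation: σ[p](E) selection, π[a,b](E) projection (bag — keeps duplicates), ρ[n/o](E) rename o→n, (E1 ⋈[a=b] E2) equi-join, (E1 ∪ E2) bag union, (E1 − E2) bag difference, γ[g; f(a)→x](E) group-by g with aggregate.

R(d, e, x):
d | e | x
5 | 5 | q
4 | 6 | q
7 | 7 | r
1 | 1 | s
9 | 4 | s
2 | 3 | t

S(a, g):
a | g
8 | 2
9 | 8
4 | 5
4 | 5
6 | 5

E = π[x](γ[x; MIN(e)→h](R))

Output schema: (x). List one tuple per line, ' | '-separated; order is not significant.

Per-node cardinality:
  R → 6
  γ[x; MIN(e)→h](R) → 4
  π[x](γ[x; MIN(e)→h](R)) → 4

== RESULT ==
x
q
r
s
t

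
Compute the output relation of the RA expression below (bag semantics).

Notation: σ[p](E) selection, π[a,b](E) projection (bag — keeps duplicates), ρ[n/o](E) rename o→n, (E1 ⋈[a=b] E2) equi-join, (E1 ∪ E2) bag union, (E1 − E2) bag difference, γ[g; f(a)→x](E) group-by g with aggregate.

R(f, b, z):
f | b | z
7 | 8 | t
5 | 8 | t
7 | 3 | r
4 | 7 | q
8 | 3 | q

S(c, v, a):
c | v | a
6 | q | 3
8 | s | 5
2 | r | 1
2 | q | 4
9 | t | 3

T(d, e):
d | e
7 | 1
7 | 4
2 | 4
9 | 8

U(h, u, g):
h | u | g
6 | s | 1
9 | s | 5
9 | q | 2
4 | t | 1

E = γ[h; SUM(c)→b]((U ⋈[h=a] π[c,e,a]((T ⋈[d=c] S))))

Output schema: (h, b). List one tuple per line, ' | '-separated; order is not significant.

Stepwise |·|:
  U → 4
  T → 4
  S → 5
  (T ⋈[d=c] S) → 3
  π[c,e,a]((T ⋈[d=c] S)) → 3
  (U ⋈[h=a] π[c,e,a]((T ⋈[d=c] S))) → 1
  γ[h; SUM(c)→b]((U ⋈[h=a] π[c,e,a]((T ⋈[d=c] S)))) → 1

== RESULT ==
h | b
4 | 2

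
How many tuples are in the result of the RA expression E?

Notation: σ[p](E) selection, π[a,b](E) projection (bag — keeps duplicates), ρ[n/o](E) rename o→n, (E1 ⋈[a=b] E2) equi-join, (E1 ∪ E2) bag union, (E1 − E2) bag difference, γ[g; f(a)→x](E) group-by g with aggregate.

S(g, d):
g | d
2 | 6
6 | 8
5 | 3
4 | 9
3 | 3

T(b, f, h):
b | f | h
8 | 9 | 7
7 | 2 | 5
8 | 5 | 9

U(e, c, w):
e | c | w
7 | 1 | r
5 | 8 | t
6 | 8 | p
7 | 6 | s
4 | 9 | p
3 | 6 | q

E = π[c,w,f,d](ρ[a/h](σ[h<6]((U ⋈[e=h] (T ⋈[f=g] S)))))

Stepwise |·|:
  U → 6
  T → 3
  S → 5
  (T ⋈[f=g] S) → 2
  (U ⋈[e=h] (T ⋈[f=g] S)) → 1
  σ[h<6]((U ⋈[e=h] (T ⋈[f=g] S))) → 1
  ρ[a/h](σ[h<6]((U ⋈[e=h] (T ⋈[f=g] S)))) → 1
  π[c,w,f,d](ρ[a/h](σ[h<6]((U ⋈[e=h] (T ⋈[f=g] S))))) → 1

|E| = 1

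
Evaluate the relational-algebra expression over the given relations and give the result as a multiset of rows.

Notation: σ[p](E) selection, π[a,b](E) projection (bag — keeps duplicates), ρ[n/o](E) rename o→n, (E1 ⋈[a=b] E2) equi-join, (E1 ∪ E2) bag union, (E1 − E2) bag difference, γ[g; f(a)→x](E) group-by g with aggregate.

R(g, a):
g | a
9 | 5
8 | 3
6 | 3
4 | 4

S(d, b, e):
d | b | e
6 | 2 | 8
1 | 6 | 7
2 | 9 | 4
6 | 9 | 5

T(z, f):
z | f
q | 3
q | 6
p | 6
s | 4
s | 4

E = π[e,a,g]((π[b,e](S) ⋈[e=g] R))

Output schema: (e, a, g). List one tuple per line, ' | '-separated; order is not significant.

Per-node cardinality:
  S → 4
  π[b,e](S) → 4
  R → 4
  (π[b,e](S) ⋈[e=g] R) → 2
  π[e,a,g]((π[b,e](S) ⋈[e=g] R)) → 2

== RESULT ==
e | a | g
4 | 4 | 4
8 | 3 | 8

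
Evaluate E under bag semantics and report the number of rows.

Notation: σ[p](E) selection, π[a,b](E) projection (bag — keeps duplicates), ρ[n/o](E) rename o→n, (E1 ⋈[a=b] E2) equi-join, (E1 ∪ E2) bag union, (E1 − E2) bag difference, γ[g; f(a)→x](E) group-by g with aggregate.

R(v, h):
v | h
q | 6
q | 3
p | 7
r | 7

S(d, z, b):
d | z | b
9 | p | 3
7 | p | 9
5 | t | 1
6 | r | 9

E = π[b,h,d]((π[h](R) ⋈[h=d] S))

Row counts bottom-up:
  R → 4
  π[h](R) → 4
  S → 4
  (π[h](R) ⋈[h=d] S) → 3
  π[b,h,d]((π[h](R) ⋈[h=d] S)) → 3

|E| = 3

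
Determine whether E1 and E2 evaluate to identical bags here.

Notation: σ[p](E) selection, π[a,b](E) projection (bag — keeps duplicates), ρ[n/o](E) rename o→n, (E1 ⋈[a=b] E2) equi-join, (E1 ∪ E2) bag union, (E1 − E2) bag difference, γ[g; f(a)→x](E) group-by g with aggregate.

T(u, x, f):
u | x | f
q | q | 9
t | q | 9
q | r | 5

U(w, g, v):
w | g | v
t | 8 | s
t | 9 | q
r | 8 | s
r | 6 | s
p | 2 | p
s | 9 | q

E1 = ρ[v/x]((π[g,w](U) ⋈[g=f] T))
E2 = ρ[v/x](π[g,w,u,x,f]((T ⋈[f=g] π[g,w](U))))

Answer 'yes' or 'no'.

E1 row counts bottom-up:
  U → 6
  π[g,w](U) → 6
  T → 3
  (π[g,w](U) ⋈[g=f] T) → 4
  ρ[v/x]((π[g,w](U) ⋈[g=f] T)) → 4
E2 row counts bottom-up:
  T → 3
  U → 6
  π[g,w](U) → 6
  (T ⋈[f=g] π[g,w](U)) → 4
  π[g,w,u,x,f]((T ⋈[f=g] π[g,w](U))) → 4
  ρ[v/x](π[g,w,u,x,f]((T ⋈[f=g] π[g,w](U)))) → 4

E1 and E2 produce the same multiset:
g | w | u | v | f
9 | s | q | q | 9
9 | s | t | q | 9
9 | t | q | q | 9
9 | t | t | q | 9

yes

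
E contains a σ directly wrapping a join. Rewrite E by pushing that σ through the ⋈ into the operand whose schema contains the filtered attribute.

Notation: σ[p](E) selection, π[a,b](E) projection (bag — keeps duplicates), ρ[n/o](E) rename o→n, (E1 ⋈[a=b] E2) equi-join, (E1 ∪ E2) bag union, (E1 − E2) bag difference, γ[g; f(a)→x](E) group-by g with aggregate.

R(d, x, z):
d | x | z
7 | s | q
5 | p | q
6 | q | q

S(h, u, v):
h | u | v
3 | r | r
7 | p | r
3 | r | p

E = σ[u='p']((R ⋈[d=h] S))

σ filters on u, owned by the right side.
E' = (R ⋈[d=h] σ[u='p'](S))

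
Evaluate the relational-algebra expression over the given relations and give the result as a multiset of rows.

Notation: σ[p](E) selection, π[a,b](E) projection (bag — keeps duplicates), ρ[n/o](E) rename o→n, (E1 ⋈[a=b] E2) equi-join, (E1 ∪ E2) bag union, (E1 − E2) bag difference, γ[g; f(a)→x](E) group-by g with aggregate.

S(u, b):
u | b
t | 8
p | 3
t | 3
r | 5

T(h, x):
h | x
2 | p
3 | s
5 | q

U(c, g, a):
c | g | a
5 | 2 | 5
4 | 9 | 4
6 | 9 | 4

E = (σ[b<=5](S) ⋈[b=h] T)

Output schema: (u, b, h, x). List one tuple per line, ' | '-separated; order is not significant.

Subexpression sizes:
  S → 4
  σ[b<=5](S) → 3
  T → 3
  (σ[b<=5](S) ⋈[b=h] T) → 3

== RESULT ==
u | b | h | x
p | 3 | 3 | s
r | 5 | 5 | q
t | 3 | 3 | s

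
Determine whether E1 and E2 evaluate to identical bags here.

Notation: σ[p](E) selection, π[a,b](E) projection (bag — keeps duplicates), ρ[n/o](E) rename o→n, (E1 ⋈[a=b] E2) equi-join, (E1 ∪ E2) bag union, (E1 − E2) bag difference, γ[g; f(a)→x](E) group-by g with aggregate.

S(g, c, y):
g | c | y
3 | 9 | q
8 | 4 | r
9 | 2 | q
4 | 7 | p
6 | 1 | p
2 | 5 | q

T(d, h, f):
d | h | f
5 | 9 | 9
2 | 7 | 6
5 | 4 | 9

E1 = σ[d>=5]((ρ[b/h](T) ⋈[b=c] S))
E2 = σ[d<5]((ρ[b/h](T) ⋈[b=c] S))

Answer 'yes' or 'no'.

E1 row counts bottom-up:
  T → 3
  ρ[b/h](T) → 3
  S → 6
  (ρ[b/h](T) ⋈[b=c] S) → 3
  σ[d>=5]((ρ[b/h](T) ⋈[b=c] S)) → 2
E2 row counts bottom-up:
  T → 3
  ρ[b/h](T) → 3
  S → 6
  (ρ[b/h](T) ⋈[b=c] S) → 3
  σ[d<5]((ρ[b/h](T) ⋈[b=c] S)) → 1

E1 result:
d | b | f | g | c | y
5 | 4 | 9 | 8 | 4 | r
5 | 9 | 9 | 3 | 9 | q
E2 result:
d | b | f | g | c | y
2 | 7 | 6 | 4 | 7 | p
Witness: (2, 7, 6, 4, 7, 'p') appears 0× in E1 but 1× in E2.

no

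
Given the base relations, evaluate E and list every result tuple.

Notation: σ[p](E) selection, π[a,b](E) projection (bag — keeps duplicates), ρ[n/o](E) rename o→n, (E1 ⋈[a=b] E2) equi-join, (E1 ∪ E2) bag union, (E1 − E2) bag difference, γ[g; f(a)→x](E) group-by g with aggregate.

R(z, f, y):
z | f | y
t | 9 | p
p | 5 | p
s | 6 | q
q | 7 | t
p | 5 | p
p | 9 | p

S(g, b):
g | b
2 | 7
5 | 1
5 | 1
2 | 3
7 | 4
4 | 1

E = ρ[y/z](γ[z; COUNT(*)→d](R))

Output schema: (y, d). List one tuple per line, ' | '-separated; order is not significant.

Per-node cardinality:
  R → 6
  γ[z; COUNT(*)→d](R) → 4
  ρ[y/z](γ[z; COUNT(*)→d](R)) → 4

== RESULT ==
y | d
p | 3
q | 1
s | 1
t | 1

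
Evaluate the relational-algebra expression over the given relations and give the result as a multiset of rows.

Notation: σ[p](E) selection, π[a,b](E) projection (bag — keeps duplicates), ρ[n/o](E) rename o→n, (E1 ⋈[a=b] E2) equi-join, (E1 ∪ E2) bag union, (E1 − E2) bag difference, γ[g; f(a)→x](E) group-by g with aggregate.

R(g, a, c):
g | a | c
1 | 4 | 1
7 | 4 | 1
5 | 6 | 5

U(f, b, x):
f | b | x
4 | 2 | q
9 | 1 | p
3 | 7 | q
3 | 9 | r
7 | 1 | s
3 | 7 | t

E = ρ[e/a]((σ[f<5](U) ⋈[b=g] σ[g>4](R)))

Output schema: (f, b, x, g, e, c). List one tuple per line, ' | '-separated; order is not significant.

Row counts bottom-up:
  U → 6
  σ[f<5](U) → 4
  R → 3
  σ[g>4](R) → 2
  (σ[f<5](U) ⋈[b=g] σ[g>4](R)) → 2
  ρ[e/a]((σ[f<5](U) ⋈[b=g] σ[g>4](R))) → 2

== RESULT ==
f | b | x | g | e | c
3 | 7 | q | 7 | 4 | 1
3 | 7 | t | 7 | 4 | 1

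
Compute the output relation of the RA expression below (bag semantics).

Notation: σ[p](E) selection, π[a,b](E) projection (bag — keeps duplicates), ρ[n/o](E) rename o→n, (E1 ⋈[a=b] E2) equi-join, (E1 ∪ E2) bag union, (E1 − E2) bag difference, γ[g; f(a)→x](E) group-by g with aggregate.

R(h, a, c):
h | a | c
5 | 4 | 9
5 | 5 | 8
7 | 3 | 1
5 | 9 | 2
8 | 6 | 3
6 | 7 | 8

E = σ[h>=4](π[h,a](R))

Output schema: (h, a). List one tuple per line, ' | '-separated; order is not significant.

Stepwise |·|:
  R → 6
  π[h,a](R) → 6
  σ[h>=4](π[h,a](R)) → 6

== RESULT ==
h | a
5 | 4
5 | 5
5 | 9
6 | 7
7 | 3
8 | 6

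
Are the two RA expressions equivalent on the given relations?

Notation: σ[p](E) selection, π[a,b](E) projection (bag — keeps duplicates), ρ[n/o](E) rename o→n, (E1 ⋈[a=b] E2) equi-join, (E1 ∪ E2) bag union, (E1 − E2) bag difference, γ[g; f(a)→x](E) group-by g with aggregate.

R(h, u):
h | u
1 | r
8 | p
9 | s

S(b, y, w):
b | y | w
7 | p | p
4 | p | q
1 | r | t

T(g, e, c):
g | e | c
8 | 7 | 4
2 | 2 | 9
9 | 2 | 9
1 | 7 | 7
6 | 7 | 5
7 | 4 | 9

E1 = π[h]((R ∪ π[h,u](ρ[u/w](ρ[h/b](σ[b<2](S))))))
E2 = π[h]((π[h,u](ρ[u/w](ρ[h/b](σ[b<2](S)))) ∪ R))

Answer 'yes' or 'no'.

E1 subexpression sizes:
  R → 3
  S → 3
  σ[b<2](S) → 1
  ρ[h/b](σ[b<2](S)) → 1
  ρ[u/w](ρ[h/b](σ[b<2](S))) → 1
  π[h,u](ρ[u/w](ρ[h/b](σ[b<2](S)))) → 1
  (R ∪ π[h,u](ρ[u/w](ρ[h/b](σ[b<2](S))))) → 4
  π[h]((R ∪ π[h,u](ρ[u/w](ρ[h/b](σ[b<2](S)))))) → 4
E2 subexpression sizes:
  S → 3
  σ[b<2](S) → 1
  ρ[h/b](σ[b<2](S)) → 1
  ρ[u/w](ρ[h/b](σ[b<2](S))) → 1
  π[h,u](ρ[u/w](ρ[h/b](σ[b<2](S)))) → 1
  R → 3
  (π[h,u](ρ[u/w](ρ[h/b](σ[b<2](S)))) ∪ R) → 4
  π[h]((π[h,u](ρ[u/w](ρ[h/b](σ[b<2](S)))) ∪ R)) → 4

E1 and E2 produce the same multiset:
h
1
1
8
9

yes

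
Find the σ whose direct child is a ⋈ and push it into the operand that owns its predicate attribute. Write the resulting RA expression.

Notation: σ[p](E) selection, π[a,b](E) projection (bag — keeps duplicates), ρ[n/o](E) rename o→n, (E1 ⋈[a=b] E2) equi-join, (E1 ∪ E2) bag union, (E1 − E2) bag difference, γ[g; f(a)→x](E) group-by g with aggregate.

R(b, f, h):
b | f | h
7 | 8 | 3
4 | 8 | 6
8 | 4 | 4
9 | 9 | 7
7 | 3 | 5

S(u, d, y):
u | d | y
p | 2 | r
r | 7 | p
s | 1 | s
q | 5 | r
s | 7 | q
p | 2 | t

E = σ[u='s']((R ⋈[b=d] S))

σ filters on u, owned by the right side.
E' = (R ⋈[b=d] σ[u='s'](S))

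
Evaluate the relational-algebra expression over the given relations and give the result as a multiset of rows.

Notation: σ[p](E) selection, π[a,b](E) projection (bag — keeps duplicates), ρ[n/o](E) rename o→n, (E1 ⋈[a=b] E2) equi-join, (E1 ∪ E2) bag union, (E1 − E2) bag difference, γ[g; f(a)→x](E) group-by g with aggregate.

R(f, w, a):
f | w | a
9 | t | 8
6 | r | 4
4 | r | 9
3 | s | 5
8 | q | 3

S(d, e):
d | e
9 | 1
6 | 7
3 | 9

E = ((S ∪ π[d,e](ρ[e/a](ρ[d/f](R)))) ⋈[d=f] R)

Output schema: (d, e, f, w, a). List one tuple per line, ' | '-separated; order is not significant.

Row counts bottom-up:
  S → 3
  R → 5
  ρ[d/f](R) → 5
  ρ[e/a](ρ[d/f](R)) → 5
  π[d,e](ρ[e/a](ρ[d/f](R))) → 5
  (S ∪ π[d,e](ρ[e/a](ρ[d/f](R)))) → 8
  R → 5
  ((S ∪ π[d,e](ρ[e/a](ρ[d/f](R)))) ⋈[d=f] R) → 8

== RESULT ==
d | e | f | w | a
3 | 5 | 3 | s | 5
3 | 9 | 3 | s | 5
4 | 9 | 4 | r | 9
6 | 4 | 6 | r | 4
6 | 7 | 6 | r | 4
8 | 3 | 8 | q | 3
9 | 1 | 9 | t | 8
9 | 8 | 9 | t | 8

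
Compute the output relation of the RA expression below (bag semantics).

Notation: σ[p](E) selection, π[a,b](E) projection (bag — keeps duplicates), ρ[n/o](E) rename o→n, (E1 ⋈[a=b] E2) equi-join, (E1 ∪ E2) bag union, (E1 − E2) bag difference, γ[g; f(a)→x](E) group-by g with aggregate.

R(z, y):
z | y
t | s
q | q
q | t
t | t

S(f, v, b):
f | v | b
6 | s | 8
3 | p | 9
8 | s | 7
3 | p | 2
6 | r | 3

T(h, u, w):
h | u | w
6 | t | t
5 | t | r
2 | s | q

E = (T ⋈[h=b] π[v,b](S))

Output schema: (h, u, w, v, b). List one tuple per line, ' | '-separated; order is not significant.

Row counts bottom-up:
  T → 3
  S → 5
  π[v,b](S) → 5
  (T ⋈[h=b] π[v,b](S)) → 1

== RESULT ==
h | u | w | v | b
2 | s | q | p | 2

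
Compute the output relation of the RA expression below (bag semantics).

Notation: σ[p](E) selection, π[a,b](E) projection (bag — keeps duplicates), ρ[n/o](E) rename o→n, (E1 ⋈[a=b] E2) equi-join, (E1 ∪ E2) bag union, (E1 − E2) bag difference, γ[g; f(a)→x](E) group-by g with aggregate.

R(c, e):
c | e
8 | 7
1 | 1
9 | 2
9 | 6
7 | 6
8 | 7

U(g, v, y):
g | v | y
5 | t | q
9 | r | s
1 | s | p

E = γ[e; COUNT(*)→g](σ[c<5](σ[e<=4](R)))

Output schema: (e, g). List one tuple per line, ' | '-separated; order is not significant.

Subexpression sizes:
  R → 6
  σ[e<=4](R) → 2
  σ[c<5](σ[e<=4](R)) → 1
  γ[e; COUNT(*)→g](σ[c<5](σ[e<=4](R))) → 1

== RESULT ==
e | g
1 | 1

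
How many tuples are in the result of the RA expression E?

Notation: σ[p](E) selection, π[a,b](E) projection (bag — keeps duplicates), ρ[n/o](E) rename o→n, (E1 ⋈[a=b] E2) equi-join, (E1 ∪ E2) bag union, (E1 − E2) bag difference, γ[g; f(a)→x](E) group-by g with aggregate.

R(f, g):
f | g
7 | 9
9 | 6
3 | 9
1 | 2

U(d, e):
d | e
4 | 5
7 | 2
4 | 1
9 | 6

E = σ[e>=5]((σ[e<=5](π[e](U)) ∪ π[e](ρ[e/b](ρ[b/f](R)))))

Stepwise |·|:
  U → 4
  π[e](U) → 4
  σ[e<=5](π[e](U)) → 3
  R → 4
  ρ[b/f](R) → 4
  ρ[e/b](ρ[b/f](R)) → 4
  π[e](ρ[e/b](ρ[b/f](R))) → 4
  (σ[e<=5](π[e](U)) ∪ π[e](ρ[e/b](ρ[b/f](R)))) → 7
  σ[e>=5]((σ[e<=5](π[e](U)) ∪ π[e](ρ[e/b](ρ[b/f](R))))) → 3

|E| = 3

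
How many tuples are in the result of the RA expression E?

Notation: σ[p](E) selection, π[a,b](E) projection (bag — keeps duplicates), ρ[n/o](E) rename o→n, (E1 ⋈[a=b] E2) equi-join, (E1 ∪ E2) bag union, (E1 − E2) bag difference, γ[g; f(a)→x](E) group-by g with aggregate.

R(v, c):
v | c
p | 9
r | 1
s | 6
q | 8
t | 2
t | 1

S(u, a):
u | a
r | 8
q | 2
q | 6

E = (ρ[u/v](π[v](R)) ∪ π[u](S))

Subexpression sizes:
  R → 6
  π[v](R) → 6
  ρ[u/v](π[v](R)) → 6
  S → 3
  π[u](S) → 3
  (ρ[u/v](π[v](R)) ∪ π[u](S)) → 9

|E| = 9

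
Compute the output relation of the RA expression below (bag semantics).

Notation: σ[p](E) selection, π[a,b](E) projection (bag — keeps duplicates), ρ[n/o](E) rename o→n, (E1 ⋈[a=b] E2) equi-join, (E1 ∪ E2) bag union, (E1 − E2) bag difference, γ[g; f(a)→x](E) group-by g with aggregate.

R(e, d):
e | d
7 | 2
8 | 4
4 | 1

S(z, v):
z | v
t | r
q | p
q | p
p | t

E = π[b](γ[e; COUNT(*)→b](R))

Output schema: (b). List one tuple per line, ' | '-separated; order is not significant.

Row counts bottom-up:
  R → 3
  γ[e; COUNT(*)→b](R) → 3
  π[b](γ[e; COUNT(*)→b](R)) → 3

== RESULT ==
b
1
1
1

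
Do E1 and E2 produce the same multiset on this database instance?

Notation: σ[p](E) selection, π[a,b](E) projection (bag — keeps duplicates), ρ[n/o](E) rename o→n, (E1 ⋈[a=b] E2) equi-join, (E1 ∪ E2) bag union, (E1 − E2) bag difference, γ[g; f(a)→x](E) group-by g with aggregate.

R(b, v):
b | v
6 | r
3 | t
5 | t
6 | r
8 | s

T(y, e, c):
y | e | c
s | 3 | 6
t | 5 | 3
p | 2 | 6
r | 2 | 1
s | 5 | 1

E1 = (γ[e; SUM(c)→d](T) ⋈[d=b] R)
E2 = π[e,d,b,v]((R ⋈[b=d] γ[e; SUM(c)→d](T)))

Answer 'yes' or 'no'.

E1 row counts bottom-up:
  T → 5
  γ[e; SUM(c)→d](T) → 3
  R → 5
  (γ[e; SUM(c)→d](T) ⋈[d=b] R) → 2
E2 row counts bottom-up:
  R → 5
  T → 5
  γ[e; SUM(c)→d](T) → 3
  (R ⋈[b=d] γ[e; SUM(c)→d](T)) → 2
  π[e,d,b,v]((R ⋈[b=d] γ[e; SUM(c)→d](T))) → 2

E1 and E2 produce the same multiset:
e | d | b | v
3 | 6 | 6 | r
3 | 6 | 6 | r

yes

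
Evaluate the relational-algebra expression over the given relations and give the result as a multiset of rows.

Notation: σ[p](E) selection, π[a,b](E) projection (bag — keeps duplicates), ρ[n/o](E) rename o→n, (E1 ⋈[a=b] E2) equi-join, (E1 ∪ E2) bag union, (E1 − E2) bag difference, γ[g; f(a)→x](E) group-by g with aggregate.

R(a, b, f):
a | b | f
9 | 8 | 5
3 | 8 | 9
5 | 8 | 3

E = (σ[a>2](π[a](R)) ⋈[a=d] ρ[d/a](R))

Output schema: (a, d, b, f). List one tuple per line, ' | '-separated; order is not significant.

Subexpression sizes:
  R → 3
  π[a](R) → 3
  σ[a>2](π[a](R)) → 3
  R → 3
  ρ[d/a](R) → 3
  (σ[a>2](π[a](R)) ⋈[a=d] ρ[d/a](R)) → 3

== RESULT ==
a | d | b | f
3 | 3 | 8 | 9
5 | 5 | 8 | 3
9 | 9 | 8 | 5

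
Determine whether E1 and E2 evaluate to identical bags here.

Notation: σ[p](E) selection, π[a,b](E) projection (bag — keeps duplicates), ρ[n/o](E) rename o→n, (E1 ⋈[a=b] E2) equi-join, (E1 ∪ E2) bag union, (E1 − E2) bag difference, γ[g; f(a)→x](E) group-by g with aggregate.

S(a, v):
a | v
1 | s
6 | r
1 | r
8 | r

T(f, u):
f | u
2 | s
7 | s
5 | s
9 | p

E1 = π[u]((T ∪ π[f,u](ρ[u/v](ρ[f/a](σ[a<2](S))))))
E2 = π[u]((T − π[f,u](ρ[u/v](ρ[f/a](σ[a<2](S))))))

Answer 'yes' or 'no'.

E1 per-node cardinality:
  T → 4
  S → 4
  σ[a<2](S) → 2
  ρ[f/a](σ[a<2](S)) → 2
  ρ[u/v](ρ[f/a](σ[a<2](S))) → 2
  π[f,u](ρ[u/v](ρ[f/a](σ[a<2](S)))) → 2
  (T ∪ π[f,u](ρ[u/v](ρ[f/a](σ[a<2](S))))) → 6
  π[u]((T ∪ π[f,u](ρ[u/v](ρ[f/a](σ[a<2](S)))))) → 6
E2 per-node cardinality:
  T → 4
  S → 4
  σ[a<2](S) → 2
  ρ[f/a](σ[a<2](S)) → 2
  ρ[u/v](ρ[f/a](σ[a<2](S))) → 2
  π[f,u](ρ[u/v](ρ[f/a](σ[a<2](S)))) → 2
  (T − π[f,u](ρ[u/v](ρ[f/a](σ[a<2](S))))) → 4
  π[u]((T − π[f,u](ρ[u/v](ρ[f/a](σ[a<2](S)))))) → 4

E1 result:
u
p
r
s
s
s
s
E2 result:
u
p
s
s
s
Witness: ('s',) appears 4× in E1 but 3× in E2.

no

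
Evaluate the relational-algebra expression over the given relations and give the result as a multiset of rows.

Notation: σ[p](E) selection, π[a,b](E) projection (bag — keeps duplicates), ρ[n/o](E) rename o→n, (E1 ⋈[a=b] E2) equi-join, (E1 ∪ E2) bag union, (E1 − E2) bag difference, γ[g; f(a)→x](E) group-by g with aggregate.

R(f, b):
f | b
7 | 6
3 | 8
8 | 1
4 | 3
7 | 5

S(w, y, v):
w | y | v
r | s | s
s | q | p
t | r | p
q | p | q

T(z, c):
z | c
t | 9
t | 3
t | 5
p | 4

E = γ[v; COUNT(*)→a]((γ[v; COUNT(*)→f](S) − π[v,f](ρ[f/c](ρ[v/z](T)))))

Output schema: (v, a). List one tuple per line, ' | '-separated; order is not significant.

Subexpression sizes:
  S → 4
  γ[v; COUNT(*)→f](S) → 3
  T → 4
  ρ[v/z](T) → 4
  ρ[f/c](ρ[v/z](T)) → 4
  π[v,f](ρ[f/c](ρ[v/z](T))) → 4
  (γ[v; COUNT(*)→f](S) − π[v,f](ρ[f/c](ρ[v/z](T)))) → 3
  γ[v; COUNT(*)→a]((γ[v; COUNT(*)→f](S) − π[v,f](ρ[f/c](ρ[v/z](T))))) → 3

== RESULT ==
v | a
p | 1
q | 1
s | 1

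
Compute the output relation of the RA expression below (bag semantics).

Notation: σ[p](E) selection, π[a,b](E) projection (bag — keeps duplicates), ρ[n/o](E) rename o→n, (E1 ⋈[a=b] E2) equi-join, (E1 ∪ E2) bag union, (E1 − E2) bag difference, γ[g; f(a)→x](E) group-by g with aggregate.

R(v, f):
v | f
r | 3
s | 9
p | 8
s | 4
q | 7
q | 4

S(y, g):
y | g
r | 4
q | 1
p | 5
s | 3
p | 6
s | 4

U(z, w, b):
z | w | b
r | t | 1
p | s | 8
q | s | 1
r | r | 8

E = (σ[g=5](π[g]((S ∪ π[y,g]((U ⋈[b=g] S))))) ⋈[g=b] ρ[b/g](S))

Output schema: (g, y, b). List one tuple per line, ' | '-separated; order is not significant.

Per-node cardinality:
  S → 6
  U → 4
  S → 6
  (U ⋈[b=g] S) → 2
  π[y,g]((U ⋈[b=g] S)) → 2
  (S ∪ π[y,g]((U ⋈[b=g] S))) → 8
  π[g]((S ∪ π[y,g]((U ⋈[b=g] S)))) → 8
  σ[g=5](π[g]((S ∪ π[y,g]((U ⋈[b=g] S))))) → 1
  S → 6
  ρ[b/g](S) → 6
  (σ[g=5](π[g]((S ∪ π[y,g]((U ⋈[b=g] S))))) ⋈[g=b] ρ[b/g](S)) → 1

== RESULT ==
g | y | b
5 | p | 5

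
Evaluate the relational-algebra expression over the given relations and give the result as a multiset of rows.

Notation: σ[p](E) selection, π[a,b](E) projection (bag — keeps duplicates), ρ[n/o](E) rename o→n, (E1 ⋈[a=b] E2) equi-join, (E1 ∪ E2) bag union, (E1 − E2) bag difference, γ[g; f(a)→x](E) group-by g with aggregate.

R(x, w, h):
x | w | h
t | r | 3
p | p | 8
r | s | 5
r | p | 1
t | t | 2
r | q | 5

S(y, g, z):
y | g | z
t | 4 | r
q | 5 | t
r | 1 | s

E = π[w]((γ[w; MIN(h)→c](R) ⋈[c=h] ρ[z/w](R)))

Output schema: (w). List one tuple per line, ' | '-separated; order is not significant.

Row counts bottom-up:
  R → 6
  γ[w; MIN(h)→c](R) → 5
  R → 6
  ρ[z/w](R) → 6
  (γ[w; MIN(h)→c](R) ⋈[c=h] ρ[z/w](R)) → 7
  π[w]((γ[w; MIN(h)→c](R) ⋈[c=h] ρ[z/w](R))) → 7

== RESULT ==
w
p
q
q
r
s
s
t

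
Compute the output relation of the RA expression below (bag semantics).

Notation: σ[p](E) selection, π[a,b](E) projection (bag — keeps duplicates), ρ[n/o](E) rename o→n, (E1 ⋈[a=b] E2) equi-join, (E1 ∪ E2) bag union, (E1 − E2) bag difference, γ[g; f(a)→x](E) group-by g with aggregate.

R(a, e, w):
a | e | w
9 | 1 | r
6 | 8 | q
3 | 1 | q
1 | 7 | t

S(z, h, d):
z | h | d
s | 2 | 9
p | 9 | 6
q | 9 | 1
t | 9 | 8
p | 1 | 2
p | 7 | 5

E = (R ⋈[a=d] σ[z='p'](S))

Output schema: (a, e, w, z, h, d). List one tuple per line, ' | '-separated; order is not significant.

Subexpression sizes:
  R → 4
  S → 6
  σ[z='p'](S) → 3
  (R ⋈[a=d] σ[z='p'](S)) → 1

== RESULT ==
a | e | w | z | h | d
6 | 8 | q | p | 9 | 6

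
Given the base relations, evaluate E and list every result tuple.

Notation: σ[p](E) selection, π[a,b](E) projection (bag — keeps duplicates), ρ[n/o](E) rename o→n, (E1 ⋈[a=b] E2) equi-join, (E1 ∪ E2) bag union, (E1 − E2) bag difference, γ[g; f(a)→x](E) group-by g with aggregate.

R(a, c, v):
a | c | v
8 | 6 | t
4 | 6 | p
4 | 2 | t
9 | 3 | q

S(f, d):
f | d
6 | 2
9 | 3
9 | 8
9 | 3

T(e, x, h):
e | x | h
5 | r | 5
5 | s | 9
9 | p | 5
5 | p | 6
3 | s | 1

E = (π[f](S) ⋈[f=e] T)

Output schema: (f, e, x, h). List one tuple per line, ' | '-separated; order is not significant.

Per-node cardinality:
  S → 4
  π[f](S) → 4
  T → 5
  (π[f](S) ⋈[f=e] T) → 3

== RESULT ==
f | e | x | h
9 | 9 | p | 5
9 | 9 | p | 5
9 | 9 | p | 5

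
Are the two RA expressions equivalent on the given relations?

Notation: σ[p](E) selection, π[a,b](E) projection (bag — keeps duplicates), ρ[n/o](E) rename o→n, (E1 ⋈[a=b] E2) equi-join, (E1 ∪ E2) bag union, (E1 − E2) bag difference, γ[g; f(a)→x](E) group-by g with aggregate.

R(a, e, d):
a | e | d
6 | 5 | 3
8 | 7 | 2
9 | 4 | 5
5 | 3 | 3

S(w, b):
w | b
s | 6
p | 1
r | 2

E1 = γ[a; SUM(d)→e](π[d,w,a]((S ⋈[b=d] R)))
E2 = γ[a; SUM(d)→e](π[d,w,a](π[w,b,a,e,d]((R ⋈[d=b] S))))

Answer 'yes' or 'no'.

E1 subexpression sizes:
  S → 3
  R → 4
  (S ⋈[b=d] R) → 1
  π[d,w,a]((S ⋈[b=d] R)) → 1
  γ[a; SUM(d)→e](π[d,w,a]((S ⋈[b=d] R))) → 1
E2 subexpression sizes:
  R → 4
  S → 3
  (R ⋈[d=b] S) → 1
  π[w,b,a,e,d]((R ⋈[d=b] S)) → 1
  π[d,w,a](π[w,b,a,e,d]((R ⋈[d=b] S))) → 1
  γ[a; SUM(d)→e](π[d,w,a](π[w,b,a,e,d]((R ⋈[d=b] S)))) → 1

E1 and E2 produce the same multiset:
a | e
8 | 2

yes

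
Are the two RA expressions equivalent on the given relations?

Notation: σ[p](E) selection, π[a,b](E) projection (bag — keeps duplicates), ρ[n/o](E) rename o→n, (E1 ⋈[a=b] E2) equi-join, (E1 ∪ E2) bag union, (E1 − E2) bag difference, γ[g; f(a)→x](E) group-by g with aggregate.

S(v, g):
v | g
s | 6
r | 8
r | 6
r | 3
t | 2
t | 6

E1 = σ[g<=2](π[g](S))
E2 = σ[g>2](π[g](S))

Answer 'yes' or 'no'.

E1 stepwise |·|:
  S → 6
  π[g](S) → 6
  σ[g<=2](π[g](S)) → 1
E2 stepwise |·|:
  S → 6
  π[g](S) → 6
  σ[g>2](π[g](S)) → 5

E1 result:
g
2
E2 result:
g
3
6
6
6
8
Witness: (6,) appears 0× in E1 but 3× in E2.

no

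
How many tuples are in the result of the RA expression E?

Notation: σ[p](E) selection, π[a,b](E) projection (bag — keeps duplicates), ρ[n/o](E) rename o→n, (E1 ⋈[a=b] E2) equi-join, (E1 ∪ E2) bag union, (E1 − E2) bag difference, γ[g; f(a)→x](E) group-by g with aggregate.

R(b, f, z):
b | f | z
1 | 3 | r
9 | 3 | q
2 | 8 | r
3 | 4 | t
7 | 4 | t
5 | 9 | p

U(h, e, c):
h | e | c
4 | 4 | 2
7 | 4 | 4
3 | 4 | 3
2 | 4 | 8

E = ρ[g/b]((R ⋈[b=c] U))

Stepwise |·|:
  R → 6
  U → 4
  (R ⋈[b=c] U) → 2
  ρ[g/b]((R ⋈[b=c] U)) → 2

|E| = 2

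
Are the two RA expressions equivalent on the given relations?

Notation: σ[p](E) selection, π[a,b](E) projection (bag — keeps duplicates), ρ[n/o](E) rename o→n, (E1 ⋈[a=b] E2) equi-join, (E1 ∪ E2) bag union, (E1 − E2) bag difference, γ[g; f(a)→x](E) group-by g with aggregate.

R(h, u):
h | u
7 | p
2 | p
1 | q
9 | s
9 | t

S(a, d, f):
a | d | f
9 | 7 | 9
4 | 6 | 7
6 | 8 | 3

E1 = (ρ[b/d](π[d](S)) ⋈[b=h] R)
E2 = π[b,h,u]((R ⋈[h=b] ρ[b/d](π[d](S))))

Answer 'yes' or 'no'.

E1 stepwise |·|:
  S → 3
  π[d](S) → 3
  ρ[b/d](π[d](S)) → 3
  R → 5
  (ρ[b/d](π[d](S)) ⋈[b=h] R) → 1
E2 stepwise |·|:
  R → 5
  S → 3
  π[d](S) → 3
  ρ[b/d](π[d](S)) → 3
  (R ⋈[h=b] ρ[b/d](π[d](S))) → 1
  π[b,h,u]((R ⋈[h=b] ρ[b/d](π[d](S)))) → 1

E1 and E2 produce the same multiset:
b | h | u
7 | 7 | p

yes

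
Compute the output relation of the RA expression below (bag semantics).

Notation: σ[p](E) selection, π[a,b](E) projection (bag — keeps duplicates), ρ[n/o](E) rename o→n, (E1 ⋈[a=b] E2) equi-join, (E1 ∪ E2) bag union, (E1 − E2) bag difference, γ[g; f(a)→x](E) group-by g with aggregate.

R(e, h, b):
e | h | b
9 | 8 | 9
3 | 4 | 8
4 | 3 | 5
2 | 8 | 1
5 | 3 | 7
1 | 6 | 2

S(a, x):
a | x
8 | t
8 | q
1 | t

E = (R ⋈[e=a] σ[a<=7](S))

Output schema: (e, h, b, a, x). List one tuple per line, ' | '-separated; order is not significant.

Subexpression sizes:
  R → 6
  S → 3
  σ[a<=7](S) → 1
  (R ⋈[e=a] σ[a<=7](S)) → 1

== RESULT ==
e | h | b | a | x
1 | 6 | 2 | 1 | t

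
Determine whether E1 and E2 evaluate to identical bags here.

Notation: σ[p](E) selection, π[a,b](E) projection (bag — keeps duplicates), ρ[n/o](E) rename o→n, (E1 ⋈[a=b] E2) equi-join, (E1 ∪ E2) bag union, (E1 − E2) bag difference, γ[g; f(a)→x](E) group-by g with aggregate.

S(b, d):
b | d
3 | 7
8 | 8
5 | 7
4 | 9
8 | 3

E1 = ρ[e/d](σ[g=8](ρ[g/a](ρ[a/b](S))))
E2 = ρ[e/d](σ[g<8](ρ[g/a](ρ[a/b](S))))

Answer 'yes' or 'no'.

E1 row counts bottom-up:
  S → 5
  ρ[a/b](S) → 5
  ρ[g/a](ρ[a/b](S)) → 5
  σ[g=8](ρ[g/a](ρ[a/b](S))) → 2
  ρ[e/d](σ[g=8](ρ[g/a](ρ[a/b](S)))) → 2
E2 row counts bottom-up:
  S → 5
  ρ[a/b](S) → 5
  ρ[g/a](ρ[a/b](S)) → 5
  σ[g<8](ρ[g/a](ρ[a/b](S))) → 3
  ρ[e/d](σ[g<8](ρ[g/a](ρ[a/b](S)))) → 3

E1 result:
g | e
8 | 3
8 | 8
E2 result:
g | e
3 | 7
4 | 9
5 | 7
Witness: (8, 8) appears 1× in E1 but 0× in E2.

no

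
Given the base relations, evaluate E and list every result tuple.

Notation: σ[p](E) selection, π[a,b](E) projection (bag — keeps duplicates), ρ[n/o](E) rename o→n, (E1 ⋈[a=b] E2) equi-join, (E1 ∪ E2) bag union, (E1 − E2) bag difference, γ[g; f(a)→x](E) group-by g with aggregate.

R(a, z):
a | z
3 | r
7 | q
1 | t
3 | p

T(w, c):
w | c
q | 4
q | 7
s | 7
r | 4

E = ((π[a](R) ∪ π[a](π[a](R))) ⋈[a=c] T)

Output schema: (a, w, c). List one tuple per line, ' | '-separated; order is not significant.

Stepwise |·|:
  R → 4
  π[a](R) → 4
  R → 4
  π[a](R) → 4
  π[a](π[a](R)) → 4
  (π[a](R) ∪ π[a](π[a](R))) → 8
  T → 4
  ((π[a](R) ∪ π[a](π[a](R))) ⋈[a=c] T) → 4

== RESULT ==
a | w | c
7 | q | 7
7 | q | 7
7 | s | 7
7 | s | 7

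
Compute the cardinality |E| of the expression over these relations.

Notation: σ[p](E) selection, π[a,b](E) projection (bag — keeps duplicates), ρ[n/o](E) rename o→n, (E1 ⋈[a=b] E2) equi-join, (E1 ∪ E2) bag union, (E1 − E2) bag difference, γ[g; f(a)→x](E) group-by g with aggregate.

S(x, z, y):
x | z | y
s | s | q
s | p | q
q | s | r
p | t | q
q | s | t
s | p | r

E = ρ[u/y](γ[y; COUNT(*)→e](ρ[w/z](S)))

Subexpression sizes:
  S → 6
  ρ[w/z](S) → 6
  γ[y; COUNT(*)→e](ρ[w/z](S)) → 3
  ρ[u/y](γ[y; COUNT(*)→e](ρ[w/z](S))) → 3

|E| = 3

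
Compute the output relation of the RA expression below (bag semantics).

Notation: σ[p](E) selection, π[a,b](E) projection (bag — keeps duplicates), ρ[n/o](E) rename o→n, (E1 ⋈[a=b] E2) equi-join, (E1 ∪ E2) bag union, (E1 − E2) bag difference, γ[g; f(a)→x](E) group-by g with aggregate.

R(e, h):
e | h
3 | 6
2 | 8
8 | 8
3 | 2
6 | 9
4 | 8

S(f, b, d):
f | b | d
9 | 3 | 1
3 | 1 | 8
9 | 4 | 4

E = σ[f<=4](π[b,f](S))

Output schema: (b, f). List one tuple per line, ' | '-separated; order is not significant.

Subexpression sizes:
  S → 3
  π[b,f](S) → 3
  σ[f<=4](π[b,f](S)) → 1

== RESULT ==
b | f
1 | 3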